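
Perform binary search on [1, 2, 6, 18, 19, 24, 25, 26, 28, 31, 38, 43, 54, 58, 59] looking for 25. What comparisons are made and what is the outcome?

Binary search for 25 in [1, 2, 6, 18, 19, 24, 25, 26, 28, 31, 38, 43, 54, 58, 59]:

lo=0, hi=14, mid=7, arr[mid]=26 -> 26 > 25, search left half
lo=0, hi=6, mid=3, arr[mid]=18 -> 18 < 25, search right half
lo=4, hi=6, mid=5, arr[mid]=24 -> 24 < 25, search right half
lo=6, hi=6, mid=6, arr[mid]=25 -> Found target at index 6!

Binary search finds 25 at index 6 after 4 comparisons. The search repeatedly halves the search space by comparing with the middle element.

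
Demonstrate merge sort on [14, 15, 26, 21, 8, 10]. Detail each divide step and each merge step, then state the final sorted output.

Merge sort trace:

Split: [14, 15, 26, 21, 8, 10] -> [14, 15, 26] and [21, 8, 10]
  Split: [14, 15, 26] -> [14] and [15, 26]
    Split: [15, 26] -> [15] and [26]
    Merge: [15] + [26] -> [15, 26]
  Merge: [14] + [15, 26] -> [14, 15, 26]
  Split: [21, 8, 10] -> [21] and [8, 10]
    Split: [8, 10] -> [8] and [10]
    Merge: [8] + [10] -> [8, 10]
  Merge: [21] + [8, 10] -> [8, 10, 21]
Merge: [14, 15, 26] + [8, 10, 21] -> [8, 10, 14, 15, 21, 26]

Final sorted array: [8, 10, 14, 15, 21, 26]

The merge sort proceeds by recursively splitting the array and merging sorted halves.
After all merges, the sorted array is [8, 10, 14, 15, 21, 26].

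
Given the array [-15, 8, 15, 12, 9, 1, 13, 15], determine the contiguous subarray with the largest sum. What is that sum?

Using Kadane's algorithm on [-15, 8, 15, 12, 9, 1, 13, 15]:

Scanning through the array:
Position 1 (value 8): max_ending_here = 8, max_so_far = 8
Position 2 (value 15): max_ending_here = 23, max_so_far = 23
Position 3 (value 12): max_ending_here = 35, max_so_far = 35
Position 4 (value 9): max_ending_here = 44, max_so_far = 44
Position 5 (value 1): max_ending_here = 45, max_so_far = 45
Position 6 (value 13): max_ending_here = 58, max_so_far = 58
Position 7 (value 15): max_ending_here = 73, max_so_far = 73

Maximum subarray: [8, 15, 12, 9, 1, 13, 15]
Maximum sum: 73

The maximum subarray is [8, 15, 12, 9, 1, 13, 15] with sum 73. This subarray runs from index 1 to index 7.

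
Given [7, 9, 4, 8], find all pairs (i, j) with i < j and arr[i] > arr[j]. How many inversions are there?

Finding inversions in [7, 9, 4, 8]:

(0, 2): arr[0]=7 > arr[2]=4
(1, 2): arr[1]=9 > arr[2]=4
(1, 3): arr[1]=9 > arr[3]=8

Total inversions: 3

The array has 3 inversion(s): (0,2), (1,2), (1,3). Each pair (i,j) satisfies i < j and arr[i] > arr[j].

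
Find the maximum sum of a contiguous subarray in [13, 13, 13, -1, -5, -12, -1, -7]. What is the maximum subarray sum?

Using Kadane's algorithm on [13, 13, 13, -1, -5, -12, -1, -7]:

Scanning through the array:
Position 1 (value 13): max_ending_here = 26, max_so_far = 26
Position 2 (value 13): max_ending_here = 39, max_so_far = 39
Position 3 (value -1): max_ending_here = 38, max_so_far = 39
Position 4 (value -5): max_ending_here = 33, max_so_far = 39
Position 5 (value -12): max_ending_here = 21, max_so_far = 39
Position 6 (value -1): max_ending_here = 20, max_so_far = 39
Position 7 (value -7): max_ending_here = 13, max_so_far = 39

Maximum subarray: [13, 13, 13]
Maximum sum: 39

The maximum subarray is [13, 13, 13] with sum 39. This subarray runs from index 0 to index 2.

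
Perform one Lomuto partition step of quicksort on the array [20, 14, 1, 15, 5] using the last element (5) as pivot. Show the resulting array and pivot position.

Lomuto partition with pivot = 5:

Initial array: [20, 14, 1, 15, 5]

arr[0]=20 > 5: no swap
arr[1]=14 > 5: no swap
arr[2]=1 <= 5: swap with position 0, array becomes [1, 14, 20, 15, 5]
arr[3]=15 > 5: no swap

Place pivot at position 1: [1, 5, 20, 15, 14]
Pivot position: 1

After partitioning with pivot 5, the array becomes [1, 5, 20, 15, 14]. The pivot is placed at index 1. All elements to the left of the pivot are <= 5, and all elements to the right are > 5.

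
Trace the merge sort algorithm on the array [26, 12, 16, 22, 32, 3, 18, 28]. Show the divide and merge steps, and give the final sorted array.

Merge sort trace:

Split: [26, 12, 16, 22, 32, 3, 18, 28] -> [26, 12, 16, 22] and [32, 3, 18, 28]
  Split: [26, 12, 16, 22] -> [26, 12] and [16, 22]
    Split: [26, 12] -> [26] and [12]
    Merge: [26] + [12] -> [12, 26]
    Split: [16, 22] -> [16] and [22]
    Merge: [16] + [22] -> [16, 22]
  Merge: [12, 26] + [16, 22] -> [12, 16, 22, 26]
  Split: [32, 3, 18, 28] -> [32, 3] and [18, 28]
    Split: [32, 3] -> [32] and [3]
    Merge: [32] + [3] -> [3, 32]
    Split: [18, 28] -> [18] and [28]
    Merge: [18] + [28] -> [18, 28]
  Merge: [3, 32] + [18, 28] -> [3, 18, 28, 32]
Merge: [12, 16, 22, 26] + [3, 18, 28, 32] -> [3, 12, 16, 18, 22, 26, 28, 32]

Final sorted array: [3, 12, 16, 18, 22, 26, 28, 32]

The merge sort proceeds by recursively splitting the array and merging sorted halves.
After all merges, the sorted array is [3, 12, 16, 18, 22, 26, 28, 32].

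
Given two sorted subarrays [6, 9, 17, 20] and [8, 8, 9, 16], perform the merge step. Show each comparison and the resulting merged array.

Merging process:

Compare 6 vs 8: take 6 from left. Merged: [6]
Compare 9 vs 8: take 8 from right. Merged: [6, 8]
Compare 9 vs 8: take 8 from right. Merged: [6, 8, 8]
Compare 9 vs 9: take 9 from left. Merged: [6, 8, 8, 9]
Compare 17 vs 9: take 9 from right. Merged: [6, 8, 8, 9, 9]
Compare 17 vs 16: take 16 from right. Merged: [6, 8, 8, 9, 9, 16]
Append remaining from left: [17, 20]. Merged: [6, 8, 8, 9, 9, 16, 17, 20]

Final merged array: [6, 8, 8, 9, 9, 16, 17, 20]
Total comparisons: 6

The merged array is [6, 8, 8, 9, 9, 16, 17, 20], requiring 6 comparisons. The merge step runs in O(n) time where n is the total number of elements.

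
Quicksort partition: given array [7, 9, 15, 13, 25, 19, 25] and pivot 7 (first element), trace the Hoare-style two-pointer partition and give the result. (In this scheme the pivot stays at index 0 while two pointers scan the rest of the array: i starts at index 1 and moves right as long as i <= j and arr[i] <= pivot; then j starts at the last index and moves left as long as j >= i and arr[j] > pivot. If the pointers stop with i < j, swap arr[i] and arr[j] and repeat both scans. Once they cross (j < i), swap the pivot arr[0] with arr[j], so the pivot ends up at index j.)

Hoare-style two-pointer partition with pivot = 7:

Initial array: [7, 9, 15, 13, 25, 19, 25]

Pointers start at i = 1, j = 6.
i ends at 1, j ends at 0: the pointers have crossed (j < i), so scanning stops.

j = 0, so swapping arr[0] with arr[j] leaves the pivot at position 0: [7, 9, 15, 13, 25, 19, 25]
Pivot position: 0

After partitioning with pivot 7, the array becomes [7, 9, 15, 13, 25, 19, 25]. The pivot is placed at index 0. All elements to the left of the pivot are <= 7, and all elements to the right are > 7.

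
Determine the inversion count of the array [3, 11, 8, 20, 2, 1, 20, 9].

Finding inversions in [3, 11, 8, 20, 2, 1, 20, 9]:

(0, 4): arr[0]=3 > arr[4]=2
(0, 5): arr[0]=3 > arr[5]=1
(1, 2): arr[1]=11 > arr[2]=8
(1, 4): arr[1]=11 > arr[4]=2
(1, 5): arr[1]=11 > arr[5]=1
(1, 7): arr[1]=11 > arr[7]=9
(2, 4): arr[2]=8 > arr[4]=2
(2, 5): arr[2]=8 > arr[5]=1
(3, 4): arr[3]=20 > arr[4]=2
(3, 5): arr[3]=20 > arr[5]=1
(3, 7): arr[3]=20 > arr[7]=9
(4, 5): arr[4]=2 > arr[5]=1
(6, 7): arr[6]=20 > arr[7]=9

Total inversions: 13

The array has 13 inversion(s): (0,4), (0,5), (1,2), (1,4), (1,5), (1,7), (2,4), (2,5), (3,4), (3,5), (3,7), (4,5), (6,7). Each pair (i,j) satisfies i < j and arr[i] > arr[j].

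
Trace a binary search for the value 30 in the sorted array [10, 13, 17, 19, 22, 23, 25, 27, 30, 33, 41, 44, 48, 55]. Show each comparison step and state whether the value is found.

Binary search for 30 in [10, 13, 17, 19, 22, 23, 25, 27, 30, 33, 41, 44, 48, 55]:

lo=0, hi=13, mid=6, arr[mid]=25 -> 25 < 30, search right half
lo=7, hi=13, mid=10, arr[mid]=41 -> 41 > 30, search left half
lo=7, hi=9, mid=8, arr[mid]=30 -> Found target at index 8!

Binary search finds 30 at index 8 after 3 comparisons. The search repeatedly halves the search space by comparing with the middle element.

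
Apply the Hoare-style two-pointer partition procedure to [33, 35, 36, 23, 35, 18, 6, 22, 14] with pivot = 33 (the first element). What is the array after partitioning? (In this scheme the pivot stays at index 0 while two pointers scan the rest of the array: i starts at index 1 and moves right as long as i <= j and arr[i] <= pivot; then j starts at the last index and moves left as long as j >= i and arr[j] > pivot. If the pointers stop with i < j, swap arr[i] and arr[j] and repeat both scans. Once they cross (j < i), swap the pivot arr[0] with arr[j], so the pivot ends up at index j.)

Hoare-style two-pointer partition with pivot = 33:

Initial array: [33, 35, 36, 23, 35, 18, 6, 22, 14]

Pointers start at i = 1, j = 8.
i stops at index 1 (arr[1]=35 > 33), j stops at index 8 (arr[8]=14 <= 33): swap arr[1] and arr[8], array becomes [33, 14, 36, 23, 35, 18, 6, 22, 35]
i stops at index 2 (arr[2]=36 > 33), j stops at index 7 (arr[7]=22 <= 33): swap arr[2] and arr[7], array becomes [33, 14, 22, 23, 35, 18, 6, 36, 35]
i stops at index 4 (arr[4]=35 > 33), j stops at index 6 (arr[6]=6 <= 33): swap arr[4] and arr[6], array becomes [33, 14, 22, 23, 6, 18, 35, 36, 35]
i ends at 6, j ends at 5: the pointers have crossed (j < i), so scanning stops.

Swap pivot arr[0] with arr[5] to place pivot at position 5: [18, 14, 22, 23, 6, 33, 35, 36, 35]
Pivot position: 5

After partitioning with pivot 33, the array becomes [18, 14, 22, 23, 6, 33, 35, 36, 35]. The pivot is placed at index 5. All elements to the left of the pivot are <= 33, and all elements to the right are > 33.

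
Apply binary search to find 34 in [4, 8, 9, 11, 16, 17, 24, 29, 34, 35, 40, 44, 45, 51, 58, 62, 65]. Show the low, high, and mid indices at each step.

Binary search for 34 in [4, 8, 9, 11, 16, 17, 24, 29, 34, 35, 40, 44, 45, 51, 58, 62, 65]:

lo=0, hi=16, mid=8, arr[mid]=34 -> Found target at index 8!

Binary search finds 34 at index 8 after 1 comparisons. The search repeatedly halves the search space by comparing with the middle element.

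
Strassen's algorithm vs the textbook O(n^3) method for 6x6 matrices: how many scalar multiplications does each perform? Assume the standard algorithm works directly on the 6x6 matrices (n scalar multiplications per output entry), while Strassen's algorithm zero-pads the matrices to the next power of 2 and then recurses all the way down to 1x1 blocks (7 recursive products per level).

Matrix multiplication for 6x6 matrices:

Strassen's algorithm requires power-of-2 dimensions. Pad 6x6 to 8x8 (next power of 2).

Standard algorithm: 6^3 = 216 multiplications
Strassen's algorithm: 7^(log2(8)) = 7^3 = 343 multiplications
Difference: 216 - 343 = -127 (Strassen uses MORE here due to padding overhead — for small or just-over-power-of-2 n, padding can outweigh the per-level savings)

Standard: 216 multiplications (6^3). Strassen: 343 multiplications (7^3, after padding to 8x8). Strassen reduces 8 recursive multiplications to 7 at each level.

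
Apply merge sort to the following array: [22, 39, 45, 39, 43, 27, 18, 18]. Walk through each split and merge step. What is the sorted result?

Merge sort trace:

Split: [22, 39, 45, 39, 43, 27, 18, 18] -> [22, 39, 45, 39] and [43, 27, 18, 18]
  Split: [22, 39, 45, 39] -> [22, 39] and [45, 39]
    Split: [22, 39] -> [22] and [39]
    Merge: [22] + [39] -> [22, 39]
    Split: [45, 39] -> [45] and [39]
    Merge: [45] + [39] -> [39, 45]
  Merge: [22, 39] + [39, 45] -> [22, 39, 39, 45]
  Split: [43, 27, 18, 18] -> [43, 27] and [18, 18]
    Split: [43, 27] -> [43] and [27]
    Merge: [43] + [27] -> [27, 43]
    Split: [18, 18] -> [18] and [18]
    Merge: [18] + [18] -> [18, 18]
  Merge: [27, 43] + [18, 18] -> [18, 18, 27, 43]
Merge: [22, 39, 39, 45] + [18, 18, 27, 43] -> [18, 18, 22, 27, 39, 39, 43, 45]

Final sorted array: [18, 18, 22, 27, 39, 39, 43, 45]

The merge sort proceeds by recursively splitting the array and merging sorted halves.
After all merges, the sorted array is [18, 18, 22, 27, 39, 39, 43, 45].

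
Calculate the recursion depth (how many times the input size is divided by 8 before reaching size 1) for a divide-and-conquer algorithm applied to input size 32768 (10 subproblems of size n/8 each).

For divide and conquer with division factor 8:

Problem sizes at each level:
Level 0: 32768
Level 1: 4096
Level 2: 512
Level 3: 64
Level 4: 8
Level 5: 1

The root is level 0 and the size-1 base case is level 5 (the tree spans levels 0 through 5, i.e. 6 levels counting the root), so the depth is the number of divisions: log_8(32768) = 5

The recursion tree depth is log_8(32768) = 5. At each level, the problem size is divided by 8, so it takes 5 divisions to reduce to a base case of size 1. The algorithm makes 10 recursive calls at each level.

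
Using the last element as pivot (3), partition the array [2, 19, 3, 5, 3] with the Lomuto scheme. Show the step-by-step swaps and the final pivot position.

Lomuto partition with pivot = 3:

Initial array: [2, 19, 3, 5, 3]

arr[0]=2 <= 3: swap with position 0, array becomes [2, 19, 3, 5, 3]
arr[1]=19 > 3: no swap
arr[2]=3 <= 3: swap with position 1, array becomes [2, 3, 19, 5, 3]
arr[3]=5 > 3: no swap

Place pivot at position 2: [2, 3, 3, 5, 19]
Pivot position: 2

After partitioning with pivot 3, the array becomes [2, 3, 3, 5, 19]. The pivot is placed at index 2. All elements to the left of the pivot are <= 3, and all elements to the right are > 3.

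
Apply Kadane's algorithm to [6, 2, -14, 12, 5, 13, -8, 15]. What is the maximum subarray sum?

Using Kadane's algorithm on [6, 2, -14, 12, 5, 13, -8, 15]:

Scanning through the array:
Position 1 (value 2): max_ending_here = 8, max_so_far = 8
Position 2 (value -14): max_ending_here = -6, max_so_far = 8
Position 3 (value 12): max_ending_here = 12, max_so_far = 12
Position 4 (value 5): max_ending_here = 17, max_so_far = 17
Position 5 (value 13): max_ending_here = 30, max_so_far = 30
Position 6 (value -8): max_ending_here = 22, max_so_far = 30
Position 7 (value 15): max_ending_here = 37, max_so_far = 37

Maximum subarray: [12, 5, 13, -8, 15]
Maximum sum: 37

The maximum subarray is [12, 5, 13, -8, 15] with sum 37. This subarray runs from index 3 to index 7.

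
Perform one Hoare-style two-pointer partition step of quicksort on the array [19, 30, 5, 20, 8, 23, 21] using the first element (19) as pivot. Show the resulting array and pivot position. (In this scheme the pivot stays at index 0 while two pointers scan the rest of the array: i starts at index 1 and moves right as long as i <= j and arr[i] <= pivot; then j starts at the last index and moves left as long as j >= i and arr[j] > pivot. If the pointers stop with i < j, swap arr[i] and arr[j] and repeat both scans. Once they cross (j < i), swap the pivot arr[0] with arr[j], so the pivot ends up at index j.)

Hoare-style two-pointer partition with pivot = 19:

Initial array: [19, 30, 5, 20, 8, 23, 21]

Pointers start at i = 1, j = 6.
i stops at index 1 (arr[1]=30 > 19), j stops at index 4 (arr[4]=8 <= 19): swap arr[1] and arr[4], array becomes [19, 8, 5, 20, 30, 23, 21]
i ends at 3, j ends at 2: the pointers have crossed (j < i), so scanning stops.

Swap pivot arr[0] with arr[2] to place pivot at position 2: [5, 8, 19, 20, 30, 23, 21]
Pivot position: 2

After partitioning with pivot 19, the array becomes [5, 8, 19, 20, 30, 23, 21]. The pivot is placed at index 2. All elements to the left of the pivot are <= 19, and all elements to the right are > 19.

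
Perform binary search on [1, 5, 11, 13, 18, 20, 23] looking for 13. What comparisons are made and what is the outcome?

Binary search for 13 in [1, 5, 11, 13, 18, 20, 23]:

lo=0, hi=6, mid=3, arr[mid]=13 -> Found target at index 3!

Binary search finds 13 at index 3 after 1 comparisons. The search repeatedly halves the search space by comparing with the middle element.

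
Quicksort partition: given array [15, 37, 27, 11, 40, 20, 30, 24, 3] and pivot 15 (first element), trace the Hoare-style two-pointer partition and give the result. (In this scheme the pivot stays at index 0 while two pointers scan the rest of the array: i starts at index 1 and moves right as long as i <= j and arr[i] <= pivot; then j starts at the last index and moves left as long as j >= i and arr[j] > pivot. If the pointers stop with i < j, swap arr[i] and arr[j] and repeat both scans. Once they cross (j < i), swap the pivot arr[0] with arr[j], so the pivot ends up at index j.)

Hoare-style two-pointer partition with pivot = 15:

Initial array: [15, 37, 27, 11, 40, 20, 30, 24, 3]

Pointers start at i = 1, j = 8.
i stops at index 1 (arr[1]=37 > 15), j stops at index 8 (arr[8]=3 <= 15): swap arr[1] and arr[8], array becomes [15, 3, 27, 11, 40, 20, 30, 24, 37]
i stops at index 2 (arr[2]=27 > 15), j stops at index 3 (arr[3]=11 <= 15): swap arr[2] and arr[3], array becomes [15, 3, 11, 27, 40, 20, 30, 24, 37]
i ends at 3, j ends at 2: the pointers have crossed (j < i), so scanning stops.

Swap pivot arr[0] with arr[2] to place pivot at position 2: [11, 3, 15, 27, 40, 20, 30, 24, 37]
Pivot position: 2

After partitioning with pivot 15, the array becomes [11, 3, 15, 27, 40, 20, 30, 24, 37]. The pivot is placed at index 2. All elements to the left of the pivot are <= 15, and all elements to the right are > 15.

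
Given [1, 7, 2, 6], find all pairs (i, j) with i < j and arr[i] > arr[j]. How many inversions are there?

Finding inversions in [1, 7, 2, 6]:

(1, 2): arr[1]=7 > arr[2]=2
(1, 3): arr[1]=7 > arr[3]=6

Total inversions: 2

The array has 2 inversion(s): (1,2), (1,3). Each pair (i,j) satisfies i < j and arr[i] > arr[j].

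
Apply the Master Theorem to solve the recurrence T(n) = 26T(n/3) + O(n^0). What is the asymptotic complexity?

Master Theorem for T(n) = 26T(n/3) + O(n^0):

a = 26, b = 3, c = 0
log_b(a) = log_3(26) = 2.9656

Case 1: c = 0 < log_3(26) = 2.9656
T(n) = O(n^(log_3 26))

For T(n) = 26T(n/3) + O(n^0): log_3(26) = 2.9656. This is Case 1 of the Master Theorem (c < log_b(a), work dominated by leaves), giving O(n^(log_3 26)).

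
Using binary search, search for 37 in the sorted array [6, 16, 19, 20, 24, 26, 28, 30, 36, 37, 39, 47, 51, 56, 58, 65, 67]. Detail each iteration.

Binary search for 37 in [6, 16, 19, 20, 24, 26, 28, 30, 36, 37, 39, 47, 51, 56, 58, 65, 67]:

lo=0, hi=16, mid=8, arr[mid]=36 -> 36 < 37, search right half
lo=9, hi=16, mid=12, arr[mid]=51 -> 51 > 37, search left half
lo=9, hi=11, mid=10, arr[mid]=39 -> 39 > 37, search left half
lo=9, hi=9, mid=9, arr[mid]=37 -> Found target at index 9!

Binary search finds 37 at index 9 after 4 comparisons. The search repeatedly halves the search space by comparing with the middle element.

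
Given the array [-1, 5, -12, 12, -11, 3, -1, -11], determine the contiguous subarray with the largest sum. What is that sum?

Using Kadane's algorithm on [-1, 5, -12, 12, -11, 3, -1, -11]:

Scanning through the array:
Position 1 (value 5): max_ending_here = 5, max_so_far = 5
Position 2 (value -12): max_ending_here = -7, max_so_far = 5
Position 3 (value 12): max_ending_here = 12, max_so_far = 12
Position 4 (value -11): max_ending_here = 1, max_so_far = 12
Position 5 (value 3): max_ending_here = 4, max_so_far = 12
Position 6 (value -1): max_ending_here = 3, max_so_far = 12
Position 7 (value -11): max_ending_here = -8, max_so_far = 12

Maximum subarray: [12]
Maximum sum: 12

The maximum subarray is [12] with sum 12. This subarray runs from index 3 to index 3.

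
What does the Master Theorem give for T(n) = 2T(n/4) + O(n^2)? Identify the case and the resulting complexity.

Master Theorem for T(n) = 2T(n/4) + O(n^2):

a = 2, b = 4, c = 2
log_b(a) = log_4(2) = 0.5000

Case 3: c = 2 > log_4(2) = 0.5000
T(n) = O(n^2) = O(n^2)

For T(n) = 2T(n/4) + O(n^2): log_4(2) = 0.5000. This is Case 3 of the Master Theorem (c > log_b(a), work dominated by root), giving O(n^2).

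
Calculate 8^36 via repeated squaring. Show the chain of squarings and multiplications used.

Computing 8^36 by squaring (build up from 8^1; each line after the first costs one multiplication):

8^1 = 8
8^2 = (8^1)^2 = 8^2 = 64
8^4 = (8^2)^2 = 64^2 = 4096
8^8 = (8^4)^2 = 4096^2 = 16777216
8^9 = 8 * 8^8 = 8 * 16777216 = 134217728
8^18 = (8^9)^2 = 134217728^2 = 18014398509481984
8^36 = (8^18)^2 = 18014398509481984^2 = 324518553658426726783156020576256

Result: 324518553658426726783156020576256
Multiplications needed: 6 (6 lines after 8^1)

8^36 = 324518553658426726783156020576256. Using exponentiation by squaring, this requires 6 multiplications. The key idea: if the exponent is even, square the half-power; if odd, multiply by the base once.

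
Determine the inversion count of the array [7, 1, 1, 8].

Finding inversions in [7, 1, 1, 8]:

(0, 1): arr[0]=7 > arr[1]=1
(0, 2): arr[0]=7 > arr[2]=1

Total inversions: 2

The array has 2 inversion(s): (0,1), (0,2). Each pair (i,j) satisfies i < j and arr[i] > arr[j].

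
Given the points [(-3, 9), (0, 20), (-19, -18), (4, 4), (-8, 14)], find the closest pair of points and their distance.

Computing all pairwise distances among 5 points:

d((-3, 9), (0, 20)) = 11.4018
d((-3, 9), (-19, -18)) = 31.3847
d((-3, 9), (4, 4)) = 8.6023
d((-3, 9), (-8, 14)) = 7.0711 <-- minimum
d((0, 20), (-19, -18)) = 42.4853
d((0, 20), (4, 4)) = 16.4924
d((0, 20), (-8, 14)) = 10.0
d((-19, -18), (4, 4)) = 31.8277
d((-19, -18), (-8, 14)) = 33.8378
d((4, 4), (-8, 14)) = 15.6205

Closest pair: (-3, 9) and (-8, 14) with distance 7.0711

The closest pair is (-3, 9) and (-8, 14) with Euclidean distance 7.0711. For 5 points, brute-force pairwise comparison is shown above. For large n, the divide-and-conquer algorithm (sort by x, recurse on halves, check the dividing strip) achieves O(n log n).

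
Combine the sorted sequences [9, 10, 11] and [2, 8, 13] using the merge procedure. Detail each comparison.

Merging process:

Compare 9 vs 2: take 2 from right. Merged: [2]
Compare 9 vs 8: take 8 from right. Merged: [2, 8]
Compare 9 vs 13: take 9 from left. Merged: [2, 8, 9]
Compare 10 vs 13: take 10 from left. Merged: [2, 8, 9, 10]
Compare 11 vs 13: take 11 from left. Merged: [2, 8, 9, 10, 11]
Append remaining from right: [13]. Merged: [2, 8, 9, 10, 11, 13]

Final merged array: [2, 8, 9, 10, 11, 13]
Total comparisons: 5

The merged array is [2, 8, 9, 10, 11, 13], requiring 5 comparisons. The merge step runs in O(n) time where n is the total number of elements.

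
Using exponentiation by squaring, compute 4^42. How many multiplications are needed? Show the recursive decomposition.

Computing 4^42 by squaring (build up from 4^1; each line after the first costs one multiplication):

4^1 = 4
4^2 = (4^1)^2 = 4^2 = 16
4^4 = (4^2)^2 = 16^2 = 256
4^5 = 4 * 4^4 = 4 * 256 = 1024
4^10 = (4^5)^2 = 1024^2 = 1048576
4^20 = (4^10)^2 = 1048576^2 = 1099511627776
4^21 = 4 * 4^20 = 4 * 1099511627776 = 4398046511104
4^42 = (4^21)^2 = 4398046511104^2 = 19342813113834066795298816

Result: 19342813113834066795298816
Multiplications needed: 7 (7 lines after 4^1)

4^42 = 19342813113834066795298816. Using exponentiation by squaring, this requires 7 multiplications. The key idea: if the exponent is even, square the half-power; if odd, multiply by the base once.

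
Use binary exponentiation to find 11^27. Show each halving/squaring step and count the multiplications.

Computing 11^27 by squaring (build up from 11^1; each line after the first costs one multiplication):

11^1 = 11
11^2 = (11^1)^2 = 11^2 = 121
11^3 = 11 * 11^2 = 11 * 121 = 1331
11^6 = (11^3)^2 = 1331^2 = 1771561
11^12 = (11^6)^2 = 1771561^2 = 3138428376721
11^13 = 11 * 11^12 = 11 * 3138428376721 = 34522712143931
11^26 = (11^13)^2 = 34522712143931^2 = 1191817653772720942460132761
11^27 = 11 * 11^26 = 11 * 1191817653772720942460132761 = 13109994191499930367061460371

Result: 13109994191499930367061460371
Multiplications needed: 7 (7 lines after 11^1)

11^27 = 13109994191499930367061460371. Using exponentiation by squaring, this requires 7 multiplications. The key idea: if the exponent is even, square the half-power; if odd, multiply by the base once.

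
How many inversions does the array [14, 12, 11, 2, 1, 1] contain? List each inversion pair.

Finding inversions in [14, 12, 11, 2, 1, 1]:

(0, 1): arr[0]=14 > arr[1]=12
(0, 2): arr[0]=14 > arr[2]=11
(0, 3): arr[0]=14 > arr[3]=2
(0, 4): arr[0]=14 > arr[4]=1
(0, 5): arr[0]=14 > arr[5]=1
(1, 2): arr[1]=12 > arr[2]=11
(1, 3): arr[1]=12 > arr[3]=2
(1, 4): arr[1]=12 > arr[4]=1
(1, 5): arr[1]=12 > arr[5]=1
(2, 3): arr[2]=11 > arr[3]=2
(2, 4): arr[2]=11 > arr[4]=1
(2, 5): arr[2]=11 > arr[5]=1
(3, 4): arr[3]=2 > arr[4]=1
(3, 5): arr[3]=2 > arr[5]=1

Total inversions: 14

The array has 14 inversion(s): (0,1), (0,2), (0,3), (0,4), (0,5), (1,2), (1,3), (1,4), (1,5), (2,3), (2,4), (2,5), (3,4), (3,5). Each pair (i,j) satisfies i < j and arr[i] > arr[j].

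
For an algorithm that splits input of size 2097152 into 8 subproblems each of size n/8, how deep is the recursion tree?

For divide and conquer with division factor 8:

Problem sizes at each level:
Level 0: 2097152
Level 1: 262144
Level 2: 32768
Level 3: 4096
Level 4: 512
Level 5: 64
Level 6: 8
Level 7: 1

The root is level 0 and the size-1 base case is level 7 (the tree spans levels 0 through 7, i.e. 8 levels counting the root), so the depth is the number of divisions: log_8(2097152) = 7

The recursion tree depth is log_8(2097152) = 7. At each level, the problem size is divided by 8, so it takes 7 divisions to reduce to a base case of size 1. The algorithm makes 8 recursive calls at each level.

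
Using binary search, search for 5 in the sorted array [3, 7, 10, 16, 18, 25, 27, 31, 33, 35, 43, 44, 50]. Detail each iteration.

Binary search for 5 in [3, 7, 10, 16, 18, 25, 27, 31, 33, 35, 43, 44, 50]:

lo=0, hi=12, mid=6, arr[mid]=27 -> 27 > 5, search left half
lo=0, hi=5, mid=2, arr[mid]=10 -> 10 > 5, search left half
lo=0, hi=1, mid=0, arr[mid]=3 -> 3 < 5, search right half
lo=1, hi=1, mid=1, arr[mid]=7 -> 7 > 5, search left half
lo=1 > hi=0, target 5 not found

Binary search determines that 5 is not in the array after 4 comparisons. The search space was exhausted without finding the target.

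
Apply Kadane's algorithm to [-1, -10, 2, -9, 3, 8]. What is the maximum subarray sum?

Using Kadane's algorithm on [-1, -10, 2, -9, 3, 8]:

Scanning through the array:
Position 1 (value -10): max_ending_here = -10, max_so_far = -1
Position 2 (value 2): max_ending_here = 2, max_so_far = 2
Position 3 (value -9): max_ending_here = -7, max_so_far = 2
Position 4 (value 3): max_ending_here = 3, max_so_far = 3
Position 5 (value 8): max_ending_here = 11, max_so_far = 11

Maximum subarray: [3, 8]
Maximum sum: 11

The maximum subarray is [3, 8] with sum 11. This subarray runs from index 4 to index 5.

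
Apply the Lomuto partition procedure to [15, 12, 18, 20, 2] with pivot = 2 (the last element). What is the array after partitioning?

Lomuto partition with pivot = 2:

Initial array: [15, 12, 18, 20, 2]

arr[0]=15 > 2: no swap
arr[1]=12 > 2: no swap
arr[2]=18 > 2: no swap
arr[3]=20 > 2: no swap

Place pivot at position 0: [2, 12, 18, 20, 15]
Pivot position: 0

After partitioning with pivot 2, the array becomes [2, 12, 18, 20, 15]. The pivot is placed at index 0. All elements to the left of the pivot are <= 2, and all elements to the right are > 2.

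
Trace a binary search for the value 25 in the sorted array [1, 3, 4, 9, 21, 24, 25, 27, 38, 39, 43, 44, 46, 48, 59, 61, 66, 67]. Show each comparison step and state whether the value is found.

Binary search for 25 in [1, 3, 4, 9, 21, 24, 25, 27, 38, 39, 43, 44, 46, 48, 59, 61, 66, 67]:

lo=0, hi=17, mid=8, arr[mid]=38 -> 38 > 25, search left half
lo=0, hi=7, mid=3, arr[mid]=9 -> 9 < 25, search right half
lo=4, hi=7, mid=5, arr[mid]=24 -> 24 < 25, search right half
lo=6, hi=7, mid=6, arr[mid]=25 -> Found target at index 6!

Binary search finds 25 at index 6 after 4 comparisons. The search repeatedly halves the search space by comparing with the middle element.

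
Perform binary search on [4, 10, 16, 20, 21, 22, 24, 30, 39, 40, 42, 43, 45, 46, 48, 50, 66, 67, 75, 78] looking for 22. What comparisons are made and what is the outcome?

Binary search for 22 in [4, 10, 16, 20, 21, 22, 24, 30, 39, 40, 42, 43, 45, 46, 48, 50, 66, 67, 75, 78]:

lo=0, hi=19, mid=9, arr[mid]=40 -> 40 > 22, search left half
lo=0, hi=8, mid=4, arr[mid]=21 -> 21 < 22, search right half
lo=5, hi=8, mid=6, arr[mid]=24 -> 24 > 22, search left half
lo=5, hi=5, mid=5, arr[mid]=22 -> Found target at index 5!

Binary search finds 22 at index 5 after 4 comparisons. The search repeatedly halves the search space by comparing with the middle element.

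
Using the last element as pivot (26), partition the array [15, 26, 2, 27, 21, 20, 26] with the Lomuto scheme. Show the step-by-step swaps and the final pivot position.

Lomuto partition with pivot = 26:

Initial array: [15, 26, 2, 27, 21, 20, 26]

arr[0]=15 <= 26: swap with position 0, array becomes [15, 26, 2, 27, 21, 20, 26]
arr[1]=26 <= 26: swap with position 1, array becomes [15, 26, 2, 27, 21, 20, 26]
arr[2]=2 <= 26: swap with position 2, array becomes [15, 26, 2, 27, 21, 20, 26]
arr[3]=27 > 26: no swap
arr[4]=21 <= 26: swap with position 3, array becomes [15, 26, 2, 21, 27, 20, 26]
arr[5]=20 <= 26: swap with position 4, array becomes [15, 26, 2, 21, 20, 27, 26]

Place pivot at position 5: [15, 26, 2, 21, 20, 26, 27]
Pivot position: 5

After partitioning with pivot 26, the array becomes [15, 26, 2, 21, 20, 26, 27]. The pivot is placed at index 5. All elements to the left of the pivot are <= 26, and all elements to the right are > 26.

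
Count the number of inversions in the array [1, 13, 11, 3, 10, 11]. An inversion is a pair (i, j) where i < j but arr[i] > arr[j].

Finding inversions in [1, 13, 11, 3, 10, 11]:

(1, 2): arr[1]=13 > arr[2]=11
(1, 3): arr[1]=13 > arr[3]=3
(1, 4): arr[1]=13 > arr[4]=10
(1, 5): arr[1]=13 > arr[5]=11
(2, 3): arr[2]=11 > arr[3]=3
(2, 4): arr[2]=11 > arr[4]=10

Total inversions: 6

The array has 6 inversion(s): (1,2), (1,3), (1,4), (1,5), (2,3), (2,4). Each pair (i,j) satisfies i < j and arr[i] > arr[j].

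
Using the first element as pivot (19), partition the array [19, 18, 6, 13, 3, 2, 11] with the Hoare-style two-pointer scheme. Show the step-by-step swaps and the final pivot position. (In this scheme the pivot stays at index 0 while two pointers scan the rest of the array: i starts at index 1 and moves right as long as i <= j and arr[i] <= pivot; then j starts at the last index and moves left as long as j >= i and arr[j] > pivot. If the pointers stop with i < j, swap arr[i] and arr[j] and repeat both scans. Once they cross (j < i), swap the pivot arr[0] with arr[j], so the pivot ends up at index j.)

Hoare-style two-pointer partition with pivot = 19:

Initial array: [19, 18, 6, 13, 3, 2, 11]

Pointers start at i = 1, j = 6.
i ends at 7, j ends at 6: the pointers have crossed (j < i), so scanning stops.

Swap pivot arr[0] with arr[6] to place pivot at position 6: [11, 18, 6, 13, 3, 2, 19]
Pivot position: 6

After partitioning with pivot 19, the array becomes [11, 18, 6, 13, 3, 2, 19]. The pivot is placed at index 6. All elements to the left of the pivot are <= 19, and all elements to the right are > 19.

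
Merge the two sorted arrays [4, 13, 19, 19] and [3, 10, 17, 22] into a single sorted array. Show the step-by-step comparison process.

Merging process:

Compare 4 vs 3: take 3 from right. Merged: [3]
Compare 4 vs 10: take 4 from left. Merged: [3, 4]
Compare 13 vs 10: take 10 from right. Merged: [3, 4, 10]
Compare 13 vs 17: take 13 from left. Merged: [3, 4, 10, 13]
Compare 19 vs 17: take 17 from right. Merged: [3, 4, 10, 13, 17]
Compare 19 vs 22: take 19 from left. Merged: [3, 4, 10, 13, 17, 19]
Compare 19 vs 22: take 19 from left. Merged: [3, 4, 10, 13, 17, 19, 19]
Append remaining from right: [22]. Merged: [3, 4, 10, 13, 17, 19, 19, 22]

Final merged array: [3, 4, 10, 13, 17, 19, 19, 22]
Total comparisons: 7

The merged array is [3, 4, 10, 13, 17, 19, 19, 22], requiring 7 comparisons. The merge step runs in O(n) time where n is the total number of elements.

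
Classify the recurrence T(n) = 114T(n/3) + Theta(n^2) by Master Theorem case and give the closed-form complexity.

Master Theorem for T(n) = 114T(n/3) + O(n^2):

a = 114, b = 3, c = 2
log_b(a) = log_3(114) = 4.3111

Case 1: c = 2 < log_3(114) = 4.3111
T(n) = O(n^(log_3 114))

For T(n) = 114T(n/3) + O(n^2): log_3(114) = 4.3111. This is Case 1 of the Master Theorem (c < log_b(a), work dominated by leaves), giving O(n^(log_3 114)).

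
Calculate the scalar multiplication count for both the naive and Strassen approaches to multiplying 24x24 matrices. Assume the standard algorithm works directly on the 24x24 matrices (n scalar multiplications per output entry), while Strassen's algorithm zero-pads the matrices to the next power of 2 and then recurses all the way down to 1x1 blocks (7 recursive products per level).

Matrix multiplication for 24x24 matrices:

Strassen's algorithm requires power-of-2 dimensions. Pad 24x24 to 32x32 (next power of 2).

Standard algorithm: 24^3 = 13824 multiplications
Strassen's algorithm: 7^(log2(32)) = 7^5 = 16807 multiplications
Difference: 13824 - 16807 = -2983 (Strassen uses MORE here due to padding overhead — for small or just-over-power-of-2 n, padding can outweigh the per-level savings)

Standard: 13824 multiplications (24^3). Strassen: 16807 multiplications (7^5, after padding to 32x32). Strassen reduces 8 recursive multiplications to 7 at each level.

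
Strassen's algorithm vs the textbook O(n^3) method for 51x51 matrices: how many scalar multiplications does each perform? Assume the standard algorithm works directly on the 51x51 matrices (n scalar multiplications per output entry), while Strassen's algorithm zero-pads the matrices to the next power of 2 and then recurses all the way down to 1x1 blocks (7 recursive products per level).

Matrix multiplication for 51x51 matrices:

Strassen's algorithm requires power-of-2 dimensions. Pad 51x51 to 64x64 (next power of 2).

Standard algorithm: 51^3 = 132651 multiplications
Strassen's algorithm: 7^(log2(64)) = 7^6 = 117649 multiplications
Savings: 132651 - 117649 = 15002 multiplications

Standard: 132651 multiplications (51^3). Strassen: 117649 multiplications (7^6, after padding to 64x64). Strassen reduces 8 recursive multiplications to 7 at each level.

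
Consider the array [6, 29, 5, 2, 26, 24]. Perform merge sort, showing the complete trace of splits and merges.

Merge sort trace:

Split: [6, 29, 5, 2, 26, 24] -> [6, 29, 5] and [2, 26, 24]
  Split: [6, 29, 5] -> [6] and [29, 5]
    Split: [29, 5] -> [29] and [5]
    Merge: [29] + [5] -> [5, 29]
  Merge: [6] + [5, 29] -> [5, 6, 29]
  Split: [2, 26, 24] -> [2] and [26, 24]
    Split: [26, 24] -> [26] and [24]
    Merge: [26] + [24] -> [24, 26]
  Merge: [2] + [24, 26] -> [2, 24, 26]
Merge: [5, 6, 29] + [2, 24, 26] -> [2, 5, 6, 24, 26, 29]

Final sorted array: [2, 5, 6, 24, 26, 29]

The merge sort proceeds by recursively splitting the array and merging sorted halves.
After all merges, the sorted array is [2, 5, 6, 24, 26, 29].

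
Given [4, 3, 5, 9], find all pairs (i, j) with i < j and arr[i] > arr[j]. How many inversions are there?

Finding inversions in [4, 3, 5, 9]:

(0, 1): arr[0]=4 > arr[1]=3

Total inversions: 1

The array has 1 inversion(s): (0,1). Each pair (i,j) satisfies i < j and arr[i] > arr[j].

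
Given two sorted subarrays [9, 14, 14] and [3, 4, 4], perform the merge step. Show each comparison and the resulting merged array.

Merging process:

Compare 9 vs 3: take 3 from right. Merged: [3]
Compare 9 vs 4: take 4 from right. Merged: [3, 4]
Compare 9 vs 4: take 4 from right. Merged: [3, 4, 4]
Append remaining from left: [9, 14, 14]. Merged: [3, 4, 4, 9, 14, 14]

Final merged array: [3, 4, 4, 9, 14, 14]
Total comparisons: 3

The merged array is [3, 4, 4, 9, 14, 14], requiring 3 comparisons. The merge step runs in O(n) time where n is the total number of elements.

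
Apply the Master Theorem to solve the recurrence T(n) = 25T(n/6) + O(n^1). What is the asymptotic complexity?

Master Theorem for T(n) = 25T(n/6) + O(n^1):

a = 25, b = 6, c = 1
log_b(a) = log_6(25) = 1.7965

Case 1: c = 1 < log_6(25) = 1.7965
T(n) = O(n^(log_6 25))

For T(n) = 25T(n/6) + O(n^1): log_6(25) = 1.7965. This is Case 1 of the Master Theorem (c < log_b(a), work dominated by leaves), giving O(n^(log_6 25)).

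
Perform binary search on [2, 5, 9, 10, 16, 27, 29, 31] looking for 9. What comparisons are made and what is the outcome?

Binary search for 9 in [2, 5, 9, 10, 16, 27, 29, 31]:

lo=0, hi=7, mid=3, arr[mid]=10 -> 10 > 9, search left half
lo=0, hi=2, mid=1, arr[mid]=5 -> 5 < 9, search right half
lo=2, hi=2, mid=2, arr[mid]=9 -> Found target at index 2!

Binary search finds 9 at index 2 after 3 comparisons. The search repeatedly halves the search space by comparing with the middle element.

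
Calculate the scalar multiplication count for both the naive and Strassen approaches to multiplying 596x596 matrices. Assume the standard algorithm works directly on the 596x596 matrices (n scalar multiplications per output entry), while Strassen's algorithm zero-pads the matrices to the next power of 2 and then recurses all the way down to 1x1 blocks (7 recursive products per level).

Matrix multiplication for 596x596 matrices:

Strassen's algorithm requires power-of-2 dimensions. Pad 596x596 to 1024x1024 (next power of 2).

Standard algorithm: 596^3 = 211708736 multiplications
Strassen's algorithm: 7^(log2(1024)) = 7^10 = 282475249 multiplications
Difference: 211708736 - 282475249 = -70766513 (Strassen uses MORE here due to padding overhead — for small or just-over-power-of-2 n, padding can outweigh the per-level savings)

Standard: 211708736 multiplications (596^3). Strassen: 282475249 multiplications (7^10, after padding to 1024x1024). Strassen reduces 8 recursive multiplications to 7 at each level.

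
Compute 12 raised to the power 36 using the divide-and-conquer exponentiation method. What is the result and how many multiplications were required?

Computing 12^36 by squaring (build up from 12^1; each line after the first costs one multiplication):

12^1 = 12
12^2 = (12^1)^2 = 12^2 = 144
12^4 = (12^2)^2 = 144^2 = 20736
12^8 = (12^4)^2 = 20736^2 = 429981696
12^9 = 12 * 12^8 = 12 * 429981696 = 5159780352
12^18 = (12^9)^2 = 5159780352^2 = 26623333280885243904
12^36 = (12^18)^2 = 26623333280885243904^2 = 708801874985091845381344307009569161216

Result: 708801874985091845381344307009569161216
Multiplications needed: 6 (6 lines after 12^1)

12^36 = 708801874985091845381344307009569161216. Using exponentiation by squaring, this requires 6 multiplications. The key idea: if the exponent is even, square the half-power; if odd, multiply by the base once.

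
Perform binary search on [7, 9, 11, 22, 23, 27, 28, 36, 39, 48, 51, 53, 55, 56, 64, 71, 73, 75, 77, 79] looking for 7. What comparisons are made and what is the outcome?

Binary search for 7 in [7, 9, 11, 22, 23, 27, 28, 36, 39, 48, 51, 53, 55, 56, 64, 71, 73, 75, 77, 79]:

lo=0, hi=19, mid=9, arr[mid]=48 -> 48 > 7, search left half
lo=0, hi=8, mid=4, arr[mid]=23 -> 23 > 7, search left half
lo=0, hi=3, mid=1, arr[mid]=9 -> 9 > 7, search left half
lo=0, hi=0, mid=0, arr[mid]=7 -> Found target at index 0!

Binary search finds 7 at index 0 after 4 comparisons. The search repeatedly halves the search space by comparing with the middle element.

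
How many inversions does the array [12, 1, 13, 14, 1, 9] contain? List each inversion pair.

Finding inversions in [12, 1, 13, 14, 1, 9]:

(0, 1): arr[0]=12 > arr[1]=1
(0, 4): arr[0]=12 > arr[4]=1
(0, 5): arr[0]=12 > arr[5]=9
(2, 4): arr[2]=13 > arr[4]=1
(2, 5): arr[2]=13 > arr[5]=9
(3, 4): arr[3]=14 > arr[4]=1
(3, 5): arr[3]=14 > arr[5]=9

Total inversions: 7

The array has 7 inversion(s): (0,1), (0,4), (0,5), (2,4), (2,5), (3,4), (3,5). Each pair (i,j) satisfies i < j and arr[i] > arr[j].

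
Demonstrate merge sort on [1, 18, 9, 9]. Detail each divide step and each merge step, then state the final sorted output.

Merge sort trace:

Split: [1, 18, 9, 9] -> [1, 18] and [9, 9]
  Split: [1, 18] -> [1] and [18]
  Merge: [1] + [18] -> [1, 18]
  Split: [9, 9] -> [9] and [9]
  Merge: [9] + [9] -> [9, 9]
Merge: [1, 18] + [9, 9] -> [1, 9, 9, 18]

Final sorted array: [1, 9, 9, 18]

The merge sort proceeds by recursively splitting the array and merging sorted halves.
After all merges, the sorted array is [1, 9, 9, 18].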